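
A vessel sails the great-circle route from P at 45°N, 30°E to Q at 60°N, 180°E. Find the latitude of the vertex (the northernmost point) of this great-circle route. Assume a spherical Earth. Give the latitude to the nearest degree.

The great circle lies in the plane with unit normal n̂ = (p₁ × p₂)/|p₁ × p₂|.
Here n̂_z ≈ +0.186; the vertex latitude is φ_max = arccos|n̂_z| ≈ 79.3°.
Check via Clairaut: cos φ_max = |cos φ₁| · sin C = cos(45.0°)·sin(15.2°) ≈ 0.186, again giving ≈ 79.3°.

≈ 79°N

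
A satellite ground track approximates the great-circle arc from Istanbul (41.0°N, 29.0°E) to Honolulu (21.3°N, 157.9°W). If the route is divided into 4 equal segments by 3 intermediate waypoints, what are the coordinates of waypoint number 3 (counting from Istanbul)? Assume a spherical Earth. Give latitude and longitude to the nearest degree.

Write both endpoints as unit vectors p₁, p₂ with components (cos φ cos λ, cos φ sin λ, sin φ).
The central angle between the endpoints is δ = arccos(p₁·p₂) ≈ 2.049 rad (117.4°).
Interpolate at f = 3/4 with slerp weights a = sin((1−f)δ)/sin δ ≈ 0.552, b = sin(fδ)/sin δ ≈ 1.125.
p = a·p₁ + b·p₂ ≈ (-0.607, -0.193, 0.771); φ = arcsin(p_z) ≈ 50.43°, λ = atan2(p_y, p_x) ≈ -162.40°.

≈ 50°N, 162°W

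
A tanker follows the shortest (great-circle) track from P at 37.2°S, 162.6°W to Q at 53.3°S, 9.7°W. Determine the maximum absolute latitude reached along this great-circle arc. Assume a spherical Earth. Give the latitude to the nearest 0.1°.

≈ 77.5°S

The great circle lies in the plane with unit normal n̂ = (p₁ × p₂)/|p₁ × p₂|.
Here n̂_z ≈ +0.217; the vertex latitude is φ_max = arccos|n̂_z| ≈ 77.5°.
Check via Clairaut: cos φ_max = |cos φ₁| · sin C = cos(37.2°)·sin(164.2°) ≈ 0.217, again giving ≈ 77.5°.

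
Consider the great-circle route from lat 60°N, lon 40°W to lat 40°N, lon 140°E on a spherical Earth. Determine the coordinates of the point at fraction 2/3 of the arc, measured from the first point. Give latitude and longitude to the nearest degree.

≈ lat 67°N, lon 140°E

Convert each endpoint to a unit vector on the sphere (x = cos φ cos λ, y = cos φ sin λ, z = sin φ).
The central angle between the endpoints is δ = arccos(p₁·p₂) ≈ 1.396 rad (80.0°).
Interpolate at f = 2/3 with slerp weights a = sin((1−f)δ)/sin δ ≈ 0.456, b = sin(fδ)/sin δ ≈ 0.814.
p = a·p₁ + b·p₂ ≈ (-0.303, 0.255, 0.918); φ = arcsin(p_z) ≈ 66.67°, λ = atan2(p_y, p_x) ≈ 140.00°.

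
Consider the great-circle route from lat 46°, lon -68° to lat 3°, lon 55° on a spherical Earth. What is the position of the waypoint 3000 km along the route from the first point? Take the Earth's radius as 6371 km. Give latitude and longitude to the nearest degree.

The haversine formula gives a central angle δ ≈ 1.918 rad (109.9°) between the endpoints. The total great-circle distance is δ·R ≈ 1.918 × 6371 ≈ 12219 km, so the target fraction is f = 3000/12219 ≈ 0.246.
Interpolate at f ≈ 0.246 with slerp weights a = sin((1−f)δ)/sin δ ≈ 1.055, b = sin(fδ)/sin δ ≈ 0.482.
p = a·p₁ + b·p₂ ≈ (0.551, -0.285, 0.784); φ = arcsin(p_z) ≈ 51.66°, λ = atan2(p_y, p_x) ≈ -27.35°.

≈ lat 52°, lon -27°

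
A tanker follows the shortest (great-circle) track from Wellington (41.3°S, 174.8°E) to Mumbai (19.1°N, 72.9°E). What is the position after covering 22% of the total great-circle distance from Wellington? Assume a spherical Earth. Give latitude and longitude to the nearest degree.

From cos δ = sin φ₁ sin φ₂ + cos φ₁ cos φ₂ cos Δλ, the central angle is δ ≈ 1.942 rad (111.2°).
Interpolate at f = 0.22 with slerp weights a = sin((1−f)δ)/sin δ ≈ 1.071, b = sin(fδ)/sin δ ≈ 0.444.
p = a·p₁ + b·p₂ ≈ (-0.678, 0.474, -0.562); φ = arcsin(p_z) ≈ -34.16°, λ = atan2(p_y, p_x) ≈ 145.02°.

≈ 34°S, 145°E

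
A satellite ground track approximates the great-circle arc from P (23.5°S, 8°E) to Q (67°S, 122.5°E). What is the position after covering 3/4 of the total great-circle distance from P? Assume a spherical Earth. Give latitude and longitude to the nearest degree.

≈ (69°S, 69°E)

Convert each endpoint to a unit vector on the sphere (x = cos φ cos λ, y = cos φ sin λ, z = sin φ).
The central angle between the endpoints is δ = arccos(p₁·p₂) ≈ 1.351 rad (77.4°).
Interpolate at f = 3/4 with slerp weights a = sin((1−f)δ)/sin δ ≈ 0.339, b = sin(fδ)/sin δ ≈ 0.869.
p = a·p₁ + b·p₂ ≈ (0.126, 0.330, -0.936); φ = arcsin(p_z) ≈ -69.33°, λ = atan2(p_y, p_x) ≈ 69.13°.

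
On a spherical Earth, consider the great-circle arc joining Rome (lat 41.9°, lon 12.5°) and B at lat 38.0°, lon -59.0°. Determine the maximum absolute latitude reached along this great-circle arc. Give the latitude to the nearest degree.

≈ 46°

The great circle lies in the plane with unit normal n̂ = (p₁ × p₂)/|p₁ × p₂|.
Here n̂_z ≈ -0.693; the vertex latitude is φ_max = arccos|n̂_z| ≈ 46.1°.
Check via Clairaut: cos φ_max = |cos φ₁| · sin C = cos(41.9°)·sin(68.7°) ≈ 0.693, again giving ≈ 46.1°.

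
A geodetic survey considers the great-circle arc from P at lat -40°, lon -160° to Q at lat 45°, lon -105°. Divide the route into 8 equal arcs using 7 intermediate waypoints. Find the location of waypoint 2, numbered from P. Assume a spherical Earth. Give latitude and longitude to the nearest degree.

Write both endpoints as unit vectors p₁, p₂ with components (cos φ cos λ, cos φ sin λ, sin φ).
The central angle between the endpoints is δ = arccos(p₁·p₂) ≈ 1.715 rad (98.3°).
Interpolate at f = 2/8 with slerp weights a = sin((1−f)δ)/sin δ ≈ 0.970, b = sin(fδ)/sin δ ≈ 0.420.
p = a·p₁ + b·p₂ ≈ (-0.775, -0.541, -0.326); φ = arcsin(p_z) ≈ -19.05°, λ = atan2(p_y, p_x) ≈ -145.08°.

≈ lat -19°, lon -145°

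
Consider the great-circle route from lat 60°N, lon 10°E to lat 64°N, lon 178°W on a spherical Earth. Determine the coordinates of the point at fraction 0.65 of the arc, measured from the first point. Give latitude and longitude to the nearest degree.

Convert each endpoint to a unit vector on the sphere (x = cos φ cos λ, y = cos φ sin λ, z = sin φ).
The central angle between the endpoints is δ = arccos(p₁·p₂) ≈ 0.975 rad (55.9°).
Interpolate at f = 0.65 with slerp weights a = sin((1−f)δ)/sin δ ≈ 0.404, b = sin(fδ)/sin δ ≈ 0.715.
p = a·p₁ + b·p₂ ≈ (-0.114, 0.024, 0.993); φ = arcsin(p_z) ≈ 83.29°, λ = atan2(p_y, p_x) ≈ 168.07°.

≈ lat 83°N, lon 168°E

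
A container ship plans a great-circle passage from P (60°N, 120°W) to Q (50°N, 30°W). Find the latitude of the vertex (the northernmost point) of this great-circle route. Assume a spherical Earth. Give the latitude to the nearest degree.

≈ 65°N

The great circle lies in the plane with unit normal n̂ = (p₁ × p₂)/|p₁ × p₂|.
Here n̂_z ≈ +0.430; the vertex latitude is φ_max = arccos|n̂_z| ≈ 64.6°.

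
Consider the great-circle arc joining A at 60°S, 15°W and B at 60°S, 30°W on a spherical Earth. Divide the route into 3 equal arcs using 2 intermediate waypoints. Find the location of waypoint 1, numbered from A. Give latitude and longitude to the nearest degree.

The haversine formula gives a central angle δ ≈ 0.131 rad (7.5°) between the endpoints.
Interpolate at f = 1/3 with slerp weights a = sin((1−f)δ)/sin δ ≈ 0.668, b = sin(fδ)/sin δ ≈ 0.334.
p = a·p₁ + b·p₂ ≈ (0.467, -0.170, -0.868); φ = arcsin(p_z) ≈ -60.19°, λ = atan2(p_y, p_x) ≈ -19.99°.

≈ 60°S, 20°W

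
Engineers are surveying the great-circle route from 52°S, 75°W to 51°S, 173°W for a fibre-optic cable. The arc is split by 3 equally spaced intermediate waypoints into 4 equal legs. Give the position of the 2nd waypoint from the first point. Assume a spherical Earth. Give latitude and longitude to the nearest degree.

≈ 62°S, 125°W

Write both endpoints as unit vectors p₁, p₂ with components (cos φ cos λ, cos φ sin λ, sin φ).
The central angle between the endpoints is δ = arccos(p₁·p₂) ≈ 0.978 rad (56.0°).
Interpolate at f = 2/4 with slerp weights a = sin((1−f)δ)/sin δ ≈ 0.566, b = sin(fδ)/sin δ ≈ 0.566.
p = a·p₁ + b·p₂ ≈ (-0.264, -0.380, -0.887); φ = arcsin(p_z) ≈ -62.44°, λ = atan2(p_y, p_x) ≈ -124.72°.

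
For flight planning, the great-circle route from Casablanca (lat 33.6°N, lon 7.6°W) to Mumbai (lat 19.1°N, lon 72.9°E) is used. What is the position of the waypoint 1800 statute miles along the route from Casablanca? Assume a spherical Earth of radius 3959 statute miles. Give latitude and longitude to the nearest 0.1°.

≈ lat 34.7°N, lon 24.0°E

Convert each endpoint to a unit vector on the sphere (x = cos φ cos λ, y = cos φ sin λ, z = sin φ).
The central angle between the endpoints is δ = arccos(p₁·p₂) ≈ 1.255 rad (71.9°). The total great-circle distance is δ·R ≈ 1.255 × 3959 ≈ 4967 mi, so the target fraction is f = 1800/4967 ≈ 0.362.
Interpolate at f ≈ 0.362 with slerp weights a = sin((1−f)δ)/sin δ ≈ 0.755, b = sin(fδ)/sin δ ≈ 0.462.
p = a·p₁ + b·p₂ ≈ (0.751, 0.334, 0.569); φ = arcsin(p_z) ≈ 34.67°, λ = atan2(p_y, p_x) ≈ 23.98°.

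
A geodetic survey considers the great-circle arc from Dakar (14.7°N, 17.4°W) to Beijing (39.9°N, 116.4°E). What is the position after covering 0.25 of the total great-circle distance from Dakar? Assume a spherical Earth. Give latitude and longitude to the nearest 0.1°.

≈ 35.9°N, 2.4°E

Convert each endpoint to a unit vector on the sphere (x = cos φ cos λ, y = cos φ sin λ, z = sin φ).
The central angle between the endpoints is δ = arccos(p₁·p₂) ≈ 1.929 rad (110.5°).
Interpolate at f = 0.25 with slerp weights a = sin((1−f)δ)/sin δ ≈ 1.060, b = sin(fδ)/sin δ ≈ 0.495.
p = a·p₁ + b·p₂ ≈ (0.809, 0.034, 0.587); φ = arcsin(p_z) ≈ 35.92°, λ = atan2(p_y, p_x) ≈ 2.39°.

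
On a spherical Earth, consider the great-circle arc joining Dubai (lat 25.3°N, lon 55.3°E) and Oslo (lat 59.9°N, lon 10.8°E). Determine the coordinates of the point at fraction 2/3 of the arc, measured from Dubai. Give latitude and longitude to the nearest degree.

Write both endpoints as unit vectors p₁, p₂ with components (cos φ cos λ, cos φ sin λ, sin φ).
The central angle between the endpoints is δ = arccos(p₁·p₂) ≈ 0.805 rad (46.1°).
Interpolate at f = 2/3 with slerp weights a = sin((1−f)δ)/sin δ ≈ 0.368, b = sin(fδ)/sin δ ≈ 0.709.
p = a·p₁ + b·p₂ ≈ (0.539, 0.340, 0.771); φ = arcsin(p_z) ≈ 50.43°, λ = atan2(p_y, p_x) ≈ 32.26°.

≈ lat 50°N, lon 32°E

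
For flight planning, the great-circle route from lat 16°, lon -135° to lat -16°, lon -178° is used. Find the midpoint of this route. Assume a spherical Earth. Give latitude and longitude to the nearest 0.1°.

≈ lat 0.0°, lon -156.5°

Write both endpoints as unit vectors p₁, p₂ with components (cos φ cos λ, cos φ sin λ, sin φ).
The central angle between the endpoints is δ = arccos(p₁·p₂) ≈ 0.928 rad (53.1°).
Interpolate at f = 1/2 with slerp weights a = sin((1−f)δ)/sin δ ≈ 0.559, b = sin(fδ)/sin δ ≈ 0.559.
p = a·p₁ + b·p₂ ≈ (-0.917, -0.399, 0.000); φ = arcsin(p_z) ≈ 0.00°, λ = atan2(p_y, p_x) ≈ -156.50°.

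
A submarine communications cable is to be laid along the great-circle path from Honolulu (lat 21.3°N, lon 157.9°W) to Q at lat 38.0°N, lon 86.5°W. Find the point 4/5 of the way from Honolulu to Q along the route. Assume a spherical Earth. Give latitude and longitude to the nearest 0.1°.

The haversine formula gives a central angle δ ≈ 1.095 rad (62.8°) between the endpoints.
Interpolate at f = 4/5 with slerp weights a = sin((1−f)δ)/sin δ ≈ 0.244, b = sin(fδ)/sin δ ≈ 0.864.
p = a·p₁ + b·p₂ ≈ (-0.169, -0.765, 0.621); φ = arcsin(p_z) ≈ 38.38°, λ = atan2(p_y, p_x) ≈ -102.48°.

≈ lat 38.4°N, lon 102.5°W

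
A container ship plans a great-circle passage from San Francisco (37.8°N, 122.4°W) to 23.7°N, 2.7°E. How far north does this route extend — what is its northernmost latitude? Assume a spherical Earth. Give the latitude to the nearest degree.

The great circle lies in the plane with unit normal n̂ = (p₁ × p₂)/|p₁ × p₂|.
Here n̂_z ≈ +0.601; the vertex latitude is φ_max = arccos|n̂_z| ≈ 53.1°.
Check via Clairaut: cos φ_max = |cos φ₁| · sin C = cos(37.8°)·sin(49.5°) ≈ 0.601, again giving ≈ 53.1°.

≈ 53°N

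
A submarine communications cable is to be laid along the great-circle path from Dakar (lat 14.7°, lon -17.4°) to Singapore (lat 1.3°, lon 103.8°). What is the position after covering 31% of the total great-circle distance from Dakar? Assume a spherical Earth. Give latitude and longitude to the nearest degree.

≈ lat 18°, lon 21°

Convert each endpoint to a unit vector on the sphere (x = cos φ cos λ, y = cos φ sin λ, z = sin φ).
The central angle between the endpoints is δ = arccos(p₁·p₂) ≈ 2.089 rad (119.7°).
Interpolate at f = 0.31 with slerp weights a = sin((1−f)δ)/sin δ ≈ 1.141, b = sin(fδ)/sin δ ≈ 0.694.
p = a·p₁ + b·p₂ ≈ (0.888, 0.344, 0.305); φ = arcsin(p_z) ≈ 17.78°, λ = atan2(p_y, p_x) ≈ 21.18°.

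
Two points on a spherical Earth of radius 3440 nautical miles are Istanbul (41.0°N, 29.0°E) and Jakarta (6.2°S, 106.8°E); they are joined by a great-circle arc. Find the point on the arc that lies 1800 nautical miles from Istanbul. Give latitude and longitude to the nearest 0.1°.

Convert each endpoint to a unit vector on the sphere (x = cos φ cos λ, y = cos φ sin λ, z = sin φ).
The central angle between the endpoints is δ = arccos(p₁·p₂) ≈ 1.483 rad (85.0°). The total great-circle distance is δ·R ≈ 1.483 × 3440 ≈ 5101 nmi, so the target fraction is f = 1800/5101 ≈ 0.353.
Interpolate at f ≈ 0.353 with slerp weights a = sin((1−f)δ)/sin δ ≈ 0.822, b = sin(fδ)/sin δ ≈ 0.502.
p = a·p₁ + b·p₂ ≈ (0.399, 0.778, 0.485); φ = arcsin(p_z) ≈ 29.03°, λ = atan2(p_y, p_x) ≈ 62.88°.

≈ (29.0°N, 62.9°E)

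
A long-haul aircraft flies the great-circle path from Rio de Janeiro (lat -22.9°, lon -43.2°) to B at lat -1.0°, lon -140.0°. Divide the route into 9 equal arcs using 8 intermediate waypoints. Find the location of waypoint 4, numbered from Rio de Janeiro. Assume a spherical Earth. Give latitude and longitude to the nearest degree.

≈ lat -19°, lon -89°

Convert each endpoint to a unit vector on the sphere (x = cos φ cos λ, y = cos φ sin λ, z = sin φ).
The central angle between the endpoints is δ = arccos(p₁·p₂) ≈ 1.673 rad (95.9°).
Interpolate at f = 4/9 with slerp weights a = sin((1−f)δ)/sin δ ≈ 0.806, b = sin(fδ)/sin δ ≈ 0.681.
p = a·p₁ + b·p₂ ≈ (0.020, -0.945, -0.325); φ = arcsin(p_z) ≈ -18.99°, λ = atan2(p_y, p_x) ≈ -88.81°.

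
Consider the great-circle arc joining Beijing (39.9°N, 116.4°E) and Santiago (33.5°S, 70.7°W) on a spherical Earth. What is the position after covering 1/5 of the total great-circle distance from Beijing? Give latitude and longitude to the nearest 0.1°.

≈ 57.3°N, 162.7°E

Convert each endpoint to a unit vector on the sphere (x = cos φ cos λ, y = cos φ sin λ, z = sin φ).
The central angle between the endpoints is δ = arccos(p₁·p₂) ≈ 2.992 rad (171.4°).
Interpolate at f = 1/5 with slerp weights a = sin((1−f)δ)/sin δ ≈ 4.569, b = sin(fδ)/sin δ ≈ 3.785.
p = a·p₁ + b·p₂ ≈ (-0.515, 0.161, 0.842); φ = arcsin(p_z) ≈ 57.33°, λ = atan2(p_y, p_x) ≈ 162.67°.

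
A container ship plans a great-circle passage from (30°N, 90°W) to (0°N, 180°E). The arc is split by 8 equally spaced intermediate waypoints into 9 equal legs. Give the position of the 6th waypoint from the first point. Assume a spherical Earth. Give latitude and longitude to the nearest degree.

Convert each endpoint to a unit vector on the sphere (x = cos φ cos λ, y = cos φ sin λ, z = sin φ).
The central angle between the endpoints is δ = arccos(p₁·p₂) ≈ 1.571 rad (90.0°).
Interpolate at f = 6/9 with slerp weights a = sin((1−f)δ)/sin δ ≈ 0.500, b = sin(fδ)/sin δ ≈ 0.866.
p = a·p₁ + b·p₂ ≈ (-0.866, -0.433, 0.250); φ = arcsin(p_z) ≈ 14.48°, λ = atan2(p_y, p_x) ≈ -153.43°.

≈ (14°N, 153°W)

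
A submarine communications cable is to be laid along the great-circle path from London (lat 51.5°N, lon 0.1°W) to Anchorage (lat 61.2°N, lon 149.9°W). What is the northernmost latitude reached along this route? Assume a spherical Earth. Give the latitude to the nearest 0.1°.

The great circle lies in the plane with unit normal n̂ = (p₁ × p₂)/|p₁ × p₂|.
Here n̂_z ≈ -0.167; the vertex latitude is φ_max = arccos|n̂_z| ≈ 80.4°.
Check via Clairaut: cos φ_max = |cos φ₁| · sin C = cos(51.5°)·sin(15.5°) ≈ 0.167, again giving ≈ 80.4°.

≈ 80.4°N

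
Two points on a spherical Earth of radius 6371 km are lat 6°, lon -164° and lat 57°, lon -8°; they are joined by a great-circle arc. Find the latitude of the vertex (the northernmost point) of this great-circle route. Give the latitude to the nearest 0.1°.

The great circle lies in the plane with unit normal n̂ = (p₁ × p₂)/|p₁ × p₂|.
Here n̂_z ≈ +0.241; the vertex latitude is φ_max = arccos|n̂_z| ≈ 76.0°.
Check via Clairaut: cos φ_max = |cos φ₁| · sin C = cos(6.0°)·sin(14.0°) ≈ 0.241, again giving ≈ 76.0°.

≈ 76.0°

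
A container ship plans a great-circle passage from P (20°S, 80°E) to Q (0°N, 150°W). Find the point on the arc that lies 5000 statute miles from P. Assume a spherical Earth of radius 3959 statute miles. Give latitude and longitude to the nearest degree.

Convert each endpoint to a unit vector on the sphere (x = cos φ cos λ, y = cos φ sin λ, z = sin φ).
The central angle between the endpoints is δ = arccos(p₁·p₂) ≈ 2.219 rad (127.2°). The total great-circle distance is δ·R ≈ 2.219 × 3959 ≈ 8786 mi, so the target fraction is f = 5000/8786 ≈ 0.569.
Interpolate at f ≈ 0.569 with slerp weights a = sin((1−f)δ)/sin δ ≈ 1.025, b = sin(fδ)/sin δ ≈ 1.196.
p = a·p₁ + b·p₂ ≈ (-0.868, 0.351, -0.351); φ = arcsin(p_z) ≈ -20.53°, λ = atan2(p_y, p_x) ≈ 157.99°.

≈ (21°S, 158°E)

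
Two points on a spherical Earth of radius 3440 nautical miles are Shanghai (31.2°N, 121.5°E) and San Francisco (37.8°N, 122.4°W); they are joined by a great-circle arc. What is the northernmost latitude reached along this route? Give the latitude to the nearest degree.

The great circle lies in the plane with unit normal n̂ = (p₁ × p₂)/|p₁ × p₂|.
Here n̂_z ≈ +0.607; the vertex latitude is φ_max = arccos|n̂_z| ≈ 52.6°.

≈ 53°N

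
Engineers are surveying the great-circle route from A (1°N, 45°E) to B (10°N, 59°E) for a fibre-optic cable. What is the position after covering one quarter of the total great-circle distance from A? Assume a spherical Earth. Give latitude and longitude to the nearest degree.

≈ (3°N, 48°E)

From cos δ = sin φ₁ sin φ₂ + cos φ₁ cos φ₂ cos Δλ, the central angle is δ ≈ 0.289 rad (16.6°).
Interpolate at f = 1/4 with slerp weights a = sin((1−f)δ)/sin δ ≈ 0.755, b = sin(fδ)/sin δ ≈ 0.253.
p = a·p₁ + b·p₂ ≈ (0.662, 0.747, 0.057); φ = arcsin(p_z) ≈ 3.28°, λ = atan2(p_y, p_x) ≈ 48.47°.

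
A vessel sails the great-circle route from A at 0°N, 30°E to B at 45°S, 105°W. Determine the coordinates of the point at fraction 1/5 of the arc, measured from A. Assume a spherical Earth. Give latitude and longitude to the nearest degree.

Convert each endpoint to a unit vector on the sphere (x = cos φ cos λ, y = cos φ sin λ, z = sin φ).
The central angle between the endpoints is δ = arccos(p₁·p₂) ≈ 2.094 rad (120.0°).
Interpolate at f = 1/5 with slerp weights a = sin((1−f)δ)/sin δ ≈ 1.148, b = sin(fδ)/sin δ ≈ 0.470.
p = a·p₁ + b·p₂ ≈ (0.909, 0.253, -0.332); φ = arcsin(p_z) ≈ -19.40°, λ = atan2(p_y, p_x) ≈ 15.58°.

≈ 19°S, 16°E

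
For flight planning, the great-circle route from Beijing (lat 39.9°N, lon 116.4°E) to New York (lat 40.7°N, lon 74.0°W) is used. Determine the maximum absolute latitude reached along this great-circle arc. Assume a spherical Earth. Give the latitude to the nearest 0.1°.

The great circle lies in the plane with unit normal n̂ = (p₁ × p₂)/|p₁ × p₂|.
Here n̂_z ≈ +0.106; the vertex latitude is φ_max = arccos|n̂_z| ≈ 83.9°.
Check via Clairaut: cos φ_max = |cos φ₁| · sin C = cos(39.9°)·sin(8.0°) ≈ 0.106, again giving ≈ 83.9°.

≈ 83.9°N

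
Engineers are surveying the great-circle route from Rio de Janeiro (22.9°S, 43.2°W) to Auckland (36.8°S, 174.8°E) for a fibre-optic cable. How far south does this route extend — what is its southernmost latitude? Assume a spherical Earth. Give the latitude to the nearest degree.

≈ 61°S

The great circle lies in the plane with unit normal n̂ = (p₁ × p₂)/|p₁ × p₂|.
Here n̂_z ≈ -0.484; the vertex latitude is φ_max = arccos|n̂_z| ≈ 61.0°.
Check via Clairaut: cos φ_max = |cos φ₁| · sin C = cos(22.9°)·sin(148.3°) ≈ 0.484, again giving ≈ 61.0°.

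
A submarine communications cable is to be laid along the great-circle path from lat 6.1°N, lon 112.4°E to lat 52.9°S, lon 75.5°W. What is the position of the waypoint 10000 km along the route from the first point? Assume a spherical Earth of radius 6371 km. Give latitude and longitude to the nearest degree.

≈ lat 81°S, lon 159°E

Convert each endpoint to a unit vector on the sphere (x = cos φ cos λ, y = cos φ sin λ, z = sin φ).
The central angle between the endpoints is δ = arccos(p₁·p₂) ≈ 2.317 rad (132.8°). The total great-circle distance is δ·R ≈ 2.317 × 6371 ≈ 14762 km, so the target fraction is f = 10000/14762 ≈ 0.677.
Interpolate at f ≈ 0.677 with slerp weights a = sin((1−f)δ)/sin δ ≈ 0.926, b = sin(fδ)/sin δ ≈ 1.362.
p = a·p₁ + b·p₂ ≈ (-0.145, 0.056, -0.988); φ = arcsin(p_z) ≈ -81.06°, λ = atan2(p_y, p_x) ≈ 159.00°.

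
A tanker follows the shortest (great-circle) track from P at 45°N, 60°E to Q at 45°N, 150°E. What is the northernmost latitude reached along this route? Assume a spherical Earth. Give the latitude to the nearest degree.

≈ 55°N

The great circle lies in the plane with unit normal n̂ = (p₁ × p₂)/|p₁ × p₂|.
Here n̂_z ≈ +0.577; the vertex latitude is φ_max = arccos|n̂_z| ≈ 54.7°.
Check via Clairaut: cos φ_max = |cos φ₁| · sin C = cos(45.0°)·sin(54.7°) ≈ 0.577, again giving ≈ 54.7°.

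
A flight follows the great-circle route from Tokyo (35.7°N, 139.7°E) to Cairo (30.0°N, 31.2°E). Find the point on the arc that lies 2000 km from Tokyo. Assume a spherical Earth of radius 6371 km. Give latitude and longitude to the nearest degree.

≈ 44°N, 119°E

The haversine formula gives a central angle δ ≈ 1.502 rad (86.1°) between the endpoints. The total great-circle distance is δ·R ≈ 1.502 × 6371 ≈ 9570 km, so the target fraction is f = 2000/9570 ≈ 0.209.
Interpolate at f ≈ 0.209 with slerp weights a = sin((1−f)δ)/sin δ ≈ 0.930, b = sin(fδ)/sin δ ≈ 0.310.
p = a·p₁ + b·p₂ ≈ (-0.347, 0.627, 0.697); φ = arcsin(p_z) ≈ 44.22°, λ = atan2(p_y, p_x) ≈ 118.93°.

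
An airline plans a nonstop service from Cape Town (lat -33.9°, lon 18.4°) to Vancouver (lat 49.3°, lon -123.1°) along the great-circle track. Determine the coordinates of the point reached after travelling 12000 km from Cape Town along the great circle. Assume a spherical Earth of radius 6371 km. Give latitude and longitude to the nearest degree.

The haversine formula gives a central angle δ ≈ 2.580 rad (147.8°) between the endpoints. The total great-circle distance is δ·R ≈ 2.580 × 6371 ≈ 16437 km, so the target fraction is f = 12000/16437 ≈ 0.730.
Interpolate at f ≈ 0.730 with slerp weights a = sin((1−f)δ)/sin δ ≈ 1.205, b = sin(fδ)/sin δ ≈ 1.787.
p = a·p₁ + b·p₂ ≈ (0.313, -0.660, 0.683); φ = arcsin(p_z) ≈ 43.06°, λ = atan2(p_y, p_x) ≈ -64.68°.

≈ lat 43°, lon -65°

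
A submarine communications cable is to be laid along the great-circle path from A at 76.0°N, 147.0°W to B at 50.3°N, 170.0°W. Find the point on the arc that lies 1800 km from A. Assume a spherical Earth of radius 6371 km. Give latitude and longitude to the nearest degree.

≈ 61°N, 165°W

From cos δ = sin φ₁ sin φ₂ + cos φ₁ cos φ₂ cos Δλ, the central angle is δ ≈ 0.476 rad (27.3°). The total great-circle distance is δ·R ≈ 0.476 × 6371 ≈ 3033 km, so the target fraction is f = 1800/3033 ≈ 0.593.
Interpolate at f ≈ 0.593 with slerp weights a = sin((1−f)δ)/sin δ ≈ 0.420, b = sin(fδ)/sin δ ≈ 0.608.
p = a·p₁ + b·p₂ ≈ (-0.468, -0.123, 0.875); φ = arcsin(p_z) ≈ 61.08°, λ = atan2(p_y, p_x) ≈ -165.29°.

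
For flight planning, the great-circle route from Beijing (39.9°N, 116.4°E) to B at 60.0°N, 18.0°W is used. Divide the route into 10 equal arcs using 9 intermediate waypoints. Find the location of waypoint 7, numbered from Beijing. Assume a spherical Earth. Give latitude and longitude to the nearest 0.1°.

≈ 73.1°N, 29.3°E

Write both endpoints as unit vectors p₁, p₂ with components (cos φ cos λ, cos φ sin λ, sin φ).
The central angle between the endpoints is δ = arccos(p₁·p₂) ≈ 1.280 rad (73.3°).
Interpolate at f = 7/10 with slerp weights a = sin((1−f)δ)/sin δ ≈ 0.391, b = sin(fδ)/sin δ ≈ 0.815.
p = a·p₁ + b·p₂ ≈ (0.254, 0.143, 0.957); φ = arcsin(p_z) ≈ 73.05°, λ = atan2(p_y, p_x) ≈ 29.32°.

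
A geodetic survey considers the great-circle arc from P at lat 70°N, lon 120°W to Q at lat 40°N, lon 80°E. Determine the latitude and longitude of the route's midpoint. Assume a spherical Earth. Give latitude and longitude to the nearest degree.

≈ lat 74°N, lon 95°E

Convert each endpoint to a unit vector on the sphere (x = cos φ cos λ, y = cos φ sin λ, z = sin φ).
The central angle between the endpoints is δ = arccos(p₁·p₂) ≈ 1.205 rad (69.0°).
Interpolate at f = 1/2 with slerp weights a = sin((1−f)δ)/sin δ ≈ 0.607, b = sin(fδ)/sin δ ≈ 0.607.
p = a·p₁ + b·p₂ ≈ (-0.023, 0.278, 0.960); φ = arcsin(p_z) ≈ 73.80°, λ = atan2(p_y, p_x) ≈ 94.74°.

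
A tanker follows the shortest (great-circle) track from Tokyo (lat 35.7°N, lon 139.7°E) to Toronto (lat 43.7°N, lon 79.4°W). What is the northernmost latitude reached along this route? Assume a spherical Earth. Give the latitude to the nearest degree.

The great circle lies in the plane with unit normal n̂ = (p₁ × p₂)/|p₁ × p₂|.
Here n̂_z ≈ +0.371; the vertex latitude is φ_max = arccos|n̂_z| ≈ 68.2°.
Check via Clairaut: cos φ_max = |cos φ₁| · sin C = cos(35.7°)·sin(27.2°) ≈ 0.371, again giving ≈ 68.2°.

≈ 68°N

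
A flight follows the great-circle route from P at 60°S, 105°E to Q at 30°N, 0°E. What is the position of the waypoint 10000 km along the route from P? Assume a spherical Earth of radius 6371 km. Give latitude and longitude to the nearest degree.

The haversine formula gives a central angle δ ≈ 2.147 rad (123.0°) between the endpoints. The total great-circle distance is δ·R ≈ 2.147 × 6371 ≈ 13680 km, so the target fraction is f = 10000/13680 ≈ 0.731.
Interpolate at f ≈ 0.731 with slerp weights a = sin((1−f)δ)/sin δ ≈ 0.651, b = sin(fδ)/sin δ ≈ 1.193.
p = a·p₁ + b·p₂ ≈ (0.949, 0.315, 0.032); φ = arcsin(p_z) ≈ 1.85°, λ = atan2(p_y, p_x) ≈ 18.35°.

≈ 2°N, 18°E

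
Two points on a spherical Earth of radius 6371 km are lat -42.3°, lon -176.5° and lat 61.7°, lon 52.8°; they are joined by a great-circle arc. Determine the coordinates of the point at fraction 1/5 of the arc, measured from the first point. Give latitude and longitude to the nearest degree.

≈ lat -18°, lon 165°

Convert each endpoint to a unit vector on the sphere (x = cos φ cos λ, y = cos φ sin λ, z = sin φ).
The central angle between the endpoints is δ = arccos(p₁·p₂) ≈ 2.534 rad (145.2°).
Interpolate at f = 1/5 with slerp weights a = sin((1−f)δ)/sin δ ≈ 1.573, b = sin(fδ)/sin δ ≈ 0.851.
p = a·p₁ + b·p₂ ≈ (-0.917, 0.250, -0.310); φ = arcsin(p_z) ≈ -18.03°, λ = atan2(p_y, p_x) ≈ 164.74°.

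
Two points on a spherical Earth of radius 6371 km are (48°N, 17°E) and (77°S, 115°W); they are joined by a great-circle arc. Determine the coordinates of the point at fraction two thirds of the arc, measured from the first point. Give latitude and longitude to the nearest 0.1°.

Convert each endpoint to a unit vector on the sphere (x = cos φ cos λ, y = cos φ sin λ, z = sin φ).
The central angle between the endpoints is δ = arccos(p₁·p₂) ≈ 2.541 rad (145.6°).
Interpolate at f = 2/3 with slerp weights a = sin((1−f)δ)/sin δ ≈ 1.325, b = sin(fδ)/sin δ ≈ 1.755.
p = a·p₁ + b·p₂ ≈ (0.681, -0.099, -0.726); φ = arcsin(p_z) ≈ -46.51°, λ = atan2(p_y, p_x) ≈ -8.24°.

≈ (46.5°S, 8.2°W)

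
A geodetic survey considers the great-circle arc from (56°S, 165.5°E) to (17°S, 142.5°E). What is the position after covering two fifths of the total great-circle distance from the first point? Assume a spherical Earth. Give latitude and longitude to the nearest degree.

From cos δ = sin φ₁ sin φ₂ + cos φ₁ cos φ₂ cos Δλ, the central angle is δ ≈ 0.746 rad (42.7°).
Interpolate at f = 2/5 with slerp weights a = sin((1−f)δ)/sin δ ≈ 0.638, b = sin(fδ)/sin δ ≈ 0.433.
p = a·p₁ + b·p₂ ≈ (-0.674, 0.341, -0.655); φ = arcsin(p_z) ≈ -40.94°, λ = atan2(p_y, p_x) ≈ 153.13°.

≈ (41°S, 153°E)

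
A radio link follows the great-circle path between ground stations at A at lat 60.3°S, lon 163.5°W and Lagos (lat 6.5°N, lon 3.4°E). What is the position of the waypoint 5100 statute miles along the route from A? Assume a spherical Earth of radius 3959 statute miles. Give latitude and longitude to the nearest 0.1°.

≈ lat 44.4°S, lon 5.3°W

Write both endpoints as unit vectors p₁, p₂ with components (cos φ cos λ, cos φ sin λ, sin φ).
The central angle between the endpoints is δ = arccos(p₁·p₂) ≈ 2.187 rad (125.3°). The total great-circle distance is δ·R ≈ 2.187 × 3959 ≈ 8658 mi, so the target fraction is f = 5100/8658 ≈ 0.589.
Interpolate at f ≈ 0.589 with slerp weights a = sin((1−f)δ)/sin δ ≈ 0.959, b = sin(fδ)/sin δ ≈ 1.177.
p = a·p₁ + b·p₂ ≈ (0.712, -0.066, -0.700); φ = arcsin(p_z) ≈ -44.39°, λ = atan2(p_y, p_x) ≈ -5.27°.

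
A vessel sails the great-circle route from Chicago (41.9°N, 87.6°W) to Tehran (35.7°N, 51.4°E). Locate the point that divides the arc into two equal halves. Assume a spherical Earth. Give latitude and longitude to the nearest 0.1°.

≈ 66.3°N, 11.5°W

Write both endpoints as unit vectors p₁, p₂ with components (cos φ cos λ, cos φ sin λ, sin φ).
The central angle between the endpoints is δ = arccos(p₁·p₂) ≈ 1.637 rad (93.8°).
Interpolate at f = 1/2 with slerp weights a = sin((1−f)δ)/sin δ ≈ 0.732, b = sin(fδ)/sin δ ≈ 0.732.
p = a·p₁ + b·p₂ ≈ (0.394, -0.080, 0.916); φ = arcsin(p_z) ≈ 66.32°, λ = atan2(p_y, p_x) ≈ -11.46°.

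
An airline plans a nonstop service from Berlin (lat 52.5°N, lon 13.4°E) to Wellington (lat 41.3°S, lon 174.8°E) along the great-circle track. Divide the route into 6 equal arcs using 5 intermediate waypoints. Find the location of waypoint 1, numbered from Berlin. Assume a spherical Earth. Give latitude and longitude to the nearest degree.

Write both endpoints as unit vectors p₁, p₂ with components (cos φ cos λ, cos φ sin λ, sin φ).
The central angle between the endpoints is δ = arccos(p₁·p₂) ≈ 2.848 rad (163.2°).
Interpolate at f = 1/6 with slerp weights a = sin((1−f)δ)/sin δ ≈ 2.398, b = sin(fδ)/sin δ ≈ 1.576.
p = a·p₁ + b·p₂ ≈ (0.241, 0.446, 0.862); φ = arcsin(p_z) ≈ 59.57°, λ = atan2(p_y, p_x) ≈ 61.62°.

≈ lat 60°N, lon 62°E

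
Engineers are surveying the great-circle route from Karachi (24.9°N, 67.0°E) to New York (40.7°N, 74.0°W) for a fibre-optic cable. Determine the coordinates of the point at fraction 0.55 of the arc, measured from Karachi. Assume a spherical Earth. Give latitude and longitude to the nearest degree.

≈ 63°N, 0°E

Convert each endpoint to a unit vector on the sphere (x = cos φ cos λ, y = cos φ sin λ, z = sin φ).
The central angle between the endpoints is δ = arccos(p₁·p₂) ≈ 1.834 rad (105.1°).
Interpolate at f = 0.55 with slerp weights a = sin((1−f)δ)/sin δ ≈ 0.761, b = sin(fδ)/sin δ ≈ 0.876.
p = a·p₁ + b·p₂ ≈ (0.453, -0.003, 0.892); φ = arcsin(p_z) ≈ 63.08°, λ = atan2(p_y, p_x) ≈ -0.42°.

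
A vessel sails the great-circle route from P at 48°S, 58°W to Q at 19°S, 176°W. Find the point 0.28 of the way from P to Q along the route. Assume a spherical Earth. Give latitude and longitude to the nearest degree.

≈ 56°S, 99°W

Write both endpoints as unit vectors p₁, p₂ with components (cos φ cos λ, cos φ sin λ, sin φ).
The central angle between the endpoints is δ = arccos(p₁·p₂) ≈ 1.626 rad (93.2°).
Interpolate at f = 0.28 with slerp weights a = sin((1−f)δ)/sin δ ≈ 0.922, b = sin(fδ)/sin δ ≈ 0.440.
p = a·p₁ + b·p₂ ≈ (-0.088, -0.552, -0.829); φ = arcsin(p_z) ≈ -55.98°, λ = atan2(p_y, p_x) ≈ -99.08°.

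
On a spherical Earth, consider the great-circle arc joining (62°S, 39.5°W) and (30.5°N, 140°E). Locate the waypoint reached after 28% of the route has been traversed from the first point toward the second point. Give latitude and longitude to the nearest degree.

Convert each endpoint to a unit vector on the sphere (x = cos φ cos λ, y = cos φ sin λ, z = sin φ).
The central angle between the endpoints is δ = arccos(p₁·p₂) ≈ 2.592 rad (148.5°).
Interpolate at f = 0.28 with slerp weights a = sin((1−f)δ)/sin δ ≈ 1.831, b = sin(fδ)/sin δ ≈ 1.270.
p = a·p₁ + b·p₂ ≈ (-0.175, 0.157, -0.972); φ = arcsin(p_z) ≈ -76.41°, λ = atan2(p_y, p_x) ≈ 138.17°.

≈ (76°S, 138°E)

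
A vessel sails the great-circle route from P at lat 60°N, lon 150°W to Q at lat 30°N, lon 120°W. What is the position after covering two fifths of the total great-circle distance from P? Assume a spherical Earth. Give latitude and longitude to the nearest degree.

From cos δ = sin φ₁ sin φ₂ + cos φ₁ cos φ₂ cos Δλ, the central angle is δ ≈ 0.630 rad (36.1°).
Interpolate at f = 2/5 with slerp weights a = sin((1−f)δ)/sin δ ≈ 0.626, b = sin(fδ)/sin δ ≈ 0.423.
p = a·p₁ + b·p₂ ≈ (-0.455, -0.474, 0.754); φ = arcsin(p_z) ≈ 48.95°, λ = atan2(p_y, p_x) ≈ -133.80°.

≈ lat 49°N, lon 134°W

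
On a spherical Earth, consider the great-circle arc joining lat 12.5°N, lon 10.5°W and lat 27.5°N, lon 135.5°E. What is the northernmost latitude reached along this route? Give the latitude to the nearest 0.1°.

The great circle lies in the plane with unit normal n̂ = (p₁ × p₂)/|p₁ × p₂|.
Here n̂_z ≈ +0.616; the vertex latitude is φ_max = arccos|n̂_z| ≈ 52.0°.

≈ 52.0°N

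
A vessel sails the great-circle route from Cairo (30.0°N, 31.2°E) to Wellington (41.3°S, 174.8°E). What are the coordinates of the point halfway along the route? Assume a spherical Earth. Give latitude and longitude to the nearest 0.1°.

≈ (17.2°S, 90.8°E)

The haversine formula gives a central angle δ ≈ 2.594 rad (148.6°) between the endpoints.
Interpolate at f = 1/2 with slerp weights a = sin((1−f)δ)/sin δ ≈ 1.849, b = sin(fδ)/sin δ ≈ 1.849.
p = a·p₁ + b·p₂ ≈ (-0.014, 0.955, -0.296); φ = arcsin(p_z) ≈ -17.20°, λ = atan2(p_y, p_x) ≈ 90.82°.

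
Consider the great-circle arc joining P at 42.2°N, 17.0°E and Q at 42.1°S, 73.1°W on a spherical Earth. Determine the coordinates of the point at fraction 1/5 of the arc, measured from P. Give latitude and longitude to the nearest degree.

The haversine formula gives a central angle δ ≈ 2.039 rad (116.8°) between the endpoints.
Interpolate at f = 1/5 with slerp weights a = sin((1−f)δ)/sin δ ≈ 1.119, b = sin(fδ)/sin δ ≈ 0.444.
p = a·p₁ + b·p₂ ≈ (0.888, -0.073, 0.453); φ = arcsin(p_z) ≈ 26.96°, λ = atan2(p_y, p_x) ≈ -4.71°.

≈ 27°N, 5°W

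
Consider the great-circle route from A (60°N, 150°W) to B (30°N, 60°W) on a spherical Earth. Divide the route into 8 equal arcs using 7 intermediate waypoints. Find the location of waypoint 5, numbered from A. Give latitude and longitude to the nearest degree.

Convert each endpoint to a unit vector on the sphere (x = cos φ cos λ, y = cos φ sin λ, z = sin φ).
The central angle between the endpoints is δ = arccos(p₁·p₂) ≈ 1.123 rad (64.3°).
Interpolate at f = 5/8 with slerp weights a = sin((1−f)δ)/sin δ ≈ 0.453, b = sin(fδ)/sin δ ≈ 0.716.
p = a·p₁ + b·p₂ ≈ (0.114, -0.651, 0.751); φ = arcsin(p_z) ≈ 48.67°, λ = atan2(p_y, p_x) ≈ -80.08°.

≈ (49°N, 80°W)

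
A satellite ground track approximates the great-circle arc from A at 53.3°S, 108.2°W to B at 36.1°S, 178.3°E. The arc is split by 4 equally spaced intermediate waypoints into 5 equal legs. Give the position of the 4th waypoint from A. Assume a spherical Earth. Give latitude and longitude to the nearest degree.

≈ 43°S, 171°W

Convert each endpoint to a unit vector on the sphere (x = cos φ cos λ, y = cos φ sin λ, z = sin φ).
The central angle between the endpoints is δ = arccos(p₁·p₂) ≈ 0.915 rad (52.4°).
Interpolate at f = 4/5 with slerp weights a = sin((1−f)δ)/sin δ ≈ 0.230, b = sin(fδ)/sin δ ≈ 0.843.
p = a·p₁ + b·p₂ ≈ (-0.724, -0.110, -0.681); φ = arcsin(p_z) ≈ -42.92°, λ = atan2(p_y, p_x) ≈ -171.35°.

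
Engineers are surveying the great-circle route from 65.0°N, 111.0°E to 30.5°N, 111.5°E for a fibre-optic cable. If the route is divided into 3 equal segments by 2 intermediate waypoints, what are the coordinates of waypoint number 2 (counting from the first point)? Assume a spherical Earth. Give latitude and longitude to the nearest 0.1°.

≈ 42.0°N, 111.4°E

From cos δ = sin φ₁ sin φ₂ + cos φ₁ cos φ₂ cos Δλ, the central angle is δ ≈ 0.602 rad (34.5°).
Interpolate at f = 2/3 with slerp weights a = sin((1−f)δ)/sin δ ≈ 0.352, b = sin(fδ)/sin δ ≈ 0.690.
p = a·p₁ + b·p₂ ≈ (-0.271, 0.692, 0.669); φ = arcsin(p_z) ≈ 42.00°, λ = atan2(p_y, p_x) ≈ 111.40°.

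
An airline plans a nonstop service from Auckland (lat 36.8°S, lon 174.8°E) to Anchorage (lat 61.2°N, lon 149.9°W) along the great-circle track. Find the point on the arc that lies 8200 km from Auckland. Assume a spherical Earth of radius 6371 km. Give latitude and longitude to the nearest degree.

≈ lat 35°N, lon 166°W

The haversine formula gives a central angle δ ≈ 1.782 rad (102.1°) between the endpoints. The total great-circle distance is δ·R ≈ 1.782 × 6371 ≈ 11356 km, so the target fraction is f = 8200/11356 ≈ 0.722.
Interpolate at f ≈ 0.722 with slerp weights a = sin((1−f)δ)/sin δ ≈ 0.486, b = sin(fδ)/sin δ ≈ 0.982.
p = a·p₁ + b·p₂ ≈ (-0.797, -0.202, 0.569); φ = arcsin(p_z) ≈ 34.70°, λ = atan2(p_y, p_x) ≈ -165.78°.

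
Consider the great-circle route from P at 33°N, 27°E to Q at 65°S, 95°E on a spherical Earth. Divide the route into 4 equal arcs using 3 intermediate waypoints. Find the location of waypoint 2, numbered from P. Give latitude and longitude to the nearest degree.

Convert each endpoint to a unit vector on the sphere (x = cos φ cos λ, y = cos φ sin λ, z = sin φ).
The central angle between the endpoints is δ = arccos(p₁·p₂) ≈ 1.940 rad (111.2°).
Interpolate at f = 2/4 with slerp weights a = sin((1−f)δ)/sin δ ≈ 0.884, b = sin(fδ)/sin δ ≈ 0.884.
p = a·p₁ + b·p₂ ≈ (0.628, 0.709, -0.320); φ = arcsin(p_z) ≈ -18.66°, λ = atan2(p_y, p_x) ≈ 48.46°.

≈ 19°S, 48°E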